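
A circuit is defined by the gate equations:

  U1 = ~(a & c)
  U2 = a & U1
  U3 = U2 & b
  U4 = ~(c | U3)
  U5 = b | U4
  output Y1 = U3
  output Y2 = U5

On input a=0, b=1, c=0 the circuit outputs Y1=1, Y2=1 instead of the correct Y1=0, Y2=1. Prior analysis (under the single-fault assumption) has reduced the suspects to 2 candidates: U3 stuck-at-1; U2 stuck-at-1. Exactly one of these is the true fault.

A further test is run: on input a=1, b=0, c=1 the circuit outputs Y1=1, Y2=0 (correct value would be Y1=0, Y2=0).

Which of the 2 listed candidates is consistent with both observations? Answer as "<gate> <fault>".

U3 stuck-at-1

Evaluate each candidate on input a=1, b=0, c=1:
  U3 stuck-at-1: U1=0, U2=0, U3=1 [stuck-at-1], U4=0, U5=0 → Y1=1, Y2=0 — matches
  U2 stuck-at-1: U1=0, U2=1 [stuck-at-1], U3=0, U4=0, U5=0 → Y1=0, Y2=0 — eliminated
Only U3 stuck-at-1 reproduces the observed Y1=1, Y2=0.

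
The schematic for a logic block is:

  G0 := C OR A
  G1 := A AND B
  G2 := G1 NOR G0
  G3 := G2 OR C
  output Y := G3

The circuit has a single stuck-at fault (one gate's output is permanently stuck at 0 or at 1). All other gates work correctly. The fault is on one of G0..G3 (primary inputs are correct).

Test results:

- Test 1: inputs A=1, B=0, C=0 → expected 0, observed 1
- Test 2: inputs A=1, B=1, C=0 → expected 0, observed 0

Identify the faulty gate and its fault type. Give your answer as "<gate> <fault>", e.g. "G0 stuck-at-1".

G0 stuck-at-0

Fault-free values for test 1 (A=1, B=0, C=0): G0=1, G1=0, G2=0, G3=0, giving Y=0. Observed 1.
Test 1: faults giving observed 1 are {G0 stuck-at-0, G2 stuck-at-1, G3 stuck-at-1}.
Test 2 (A=1, B=1, C=0): fault-free G0=1, G1=1, G2=0, G3=0 → 0; observed 0. Eliminates G2 stuck-at-1, G3 stuck-at-1.
Only G0 stuck-at-0 is consistent with every test.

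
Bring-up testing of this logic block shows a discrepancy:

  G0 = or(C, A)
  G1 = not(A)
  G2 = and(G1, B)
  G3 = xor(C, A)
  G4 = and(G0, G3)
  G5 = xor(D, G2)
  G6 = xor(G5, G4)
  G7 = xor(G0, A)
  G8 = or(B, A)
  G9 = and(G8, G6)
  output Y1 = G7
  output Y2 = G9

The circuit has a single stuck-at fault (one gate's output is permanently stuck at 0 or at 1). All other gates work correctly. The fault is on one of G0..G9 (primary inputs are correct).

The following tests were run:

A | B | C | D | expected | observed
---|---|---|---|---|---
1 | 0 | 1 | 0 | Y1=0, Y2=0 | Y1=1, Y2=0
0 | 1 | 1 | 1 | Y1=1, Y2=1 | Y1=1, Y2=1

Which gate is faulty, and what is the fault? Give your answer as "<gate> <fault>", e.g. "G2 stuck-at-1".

G7 stuck-at-1

Fault-free values for test 1 (A=1, B=0, C=1, D=0): G0=1, G1=0, G2=0, G3=0, G4=0, G5=0, G6=0, G7=0, G8=1, G9=0, giving Y1=0, Y2=0. Observed Y1=1, Y2=0.
Test 1: faults giving observed Y1=1, Y2=0 are {G0 stuck-at-0, G7 stuck-at-1}.
Test 2 (A=0, B=1, C=1, D=1): fault-free G0=1, G1=1, G2=1, G3=1, G4=1, G5=0, G6=1, G7=1, G8=1, G9=1 → Y1=1, Y2=1; observed Y1=1, Y2=1. Eliminates G0 stuck-at-0.
Only G7 stuck-at-1 is consistent with every test.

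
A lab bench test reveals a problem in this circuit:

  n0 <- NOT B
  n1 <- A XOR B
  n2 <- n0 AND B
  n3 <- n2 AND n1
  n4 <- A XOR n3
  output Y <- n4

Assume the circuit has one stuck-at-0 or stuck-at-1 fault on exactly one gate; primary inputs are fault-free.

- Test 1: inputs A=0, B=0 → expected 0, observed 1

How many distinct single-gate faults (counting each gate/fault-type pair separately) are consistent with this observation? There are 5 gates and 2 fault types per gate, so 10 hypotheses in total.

2

Fault-free: n0=1, n1=0, n2=0, n3=0, n4=0 → 0. Observed 1.
  n0 stuck-at-0: output 0 ✗
  n0 stuck-at-1: output 0 ✗
  n1 stuck-at-0: output 0 ✗
  n1 stuck-at-1: output 0 ✗
  n2 stuck-at-0: output 0 ✗
  n2 stuck-at-1: output 0 ✗
  n3 stuck-at-0: output 0 ✗
  n3 stuck-at-1: output 1 ✓
  n4 stuck-at-0: output 0 ✗
  n4 stuck-at-1: output 1 ✓
Consistent faults: {n3 stuck-at-1, n4 stuck-at-1} — 2 in all.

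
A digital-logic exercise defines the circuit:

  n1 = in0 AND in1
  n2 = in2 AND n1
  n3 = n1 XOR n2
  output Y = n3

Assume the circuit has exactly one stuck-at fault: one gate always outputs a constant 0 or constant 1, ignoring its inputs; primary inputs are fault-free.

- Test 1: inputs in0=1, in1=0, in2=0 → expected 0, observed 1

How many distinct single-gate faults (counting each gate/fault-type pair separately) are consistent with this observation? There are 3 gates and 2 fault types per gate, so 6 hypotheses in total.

Fault-free: n1=0, n2=0, n3=0 → 0. Observed 1.
  n1 stuck-at-0: output 0 ✗
  n1 stuck-at-1: output 1 ✓
  n2 stuck-at-0: output 0 ✗
  n2 stuck-at-1: output 1 ✓
  n3 stuck-at-0: output 0 ✗
  n3 stuck-at-1: output 1 ✓
Consistent faults: {n1 stuck-at-1, n2 stuck-at-1, n3 stuck-at-1} — 3 in all.

3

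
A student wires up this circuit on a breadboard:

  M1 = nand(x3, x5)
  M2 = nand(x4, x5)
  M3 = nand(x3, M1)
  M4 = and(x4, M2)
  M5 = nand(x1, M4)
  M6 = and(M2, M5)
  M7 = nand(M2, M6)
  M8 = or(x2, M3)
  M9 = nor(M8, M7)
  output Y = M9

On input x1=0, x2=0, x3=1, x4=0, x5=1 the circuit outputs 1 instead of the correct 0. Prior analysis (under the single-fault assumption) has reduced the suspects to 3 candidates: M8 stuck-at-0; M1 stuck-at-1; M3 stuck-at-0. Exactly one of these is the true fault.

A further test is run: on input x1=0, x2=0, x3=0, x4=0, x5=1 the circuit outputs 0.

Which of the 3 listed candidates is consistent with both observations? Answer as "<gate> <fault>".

M1 stuck-at-1

Evaluate each candidate on input x1=0, x2=0, x3=0, x4=0, x5=1:
  M8 stuck-at-0: M1=1, M2=1, M3=1, M4=0, M5=1, M6=1, M7=0, M8=0 [stuck-at-0], M9=1 → 1 — eliminated
  M1 stuck-at-1: M1=1 [stuck-at-1], M2=1, M3=1, M4=0, M5=1, M6=1, M7=0, M8=1, M9=0 → 0 — matches
  M3 stuck-at-0: M1=1, M2=1, M3=0 [stuck-at-0], M4=0, M5=1, M6=1, M7=0, M8=0, M9=1 → 1 — eliminated
Only M1 stuck-at-1 reproduces the observed 0.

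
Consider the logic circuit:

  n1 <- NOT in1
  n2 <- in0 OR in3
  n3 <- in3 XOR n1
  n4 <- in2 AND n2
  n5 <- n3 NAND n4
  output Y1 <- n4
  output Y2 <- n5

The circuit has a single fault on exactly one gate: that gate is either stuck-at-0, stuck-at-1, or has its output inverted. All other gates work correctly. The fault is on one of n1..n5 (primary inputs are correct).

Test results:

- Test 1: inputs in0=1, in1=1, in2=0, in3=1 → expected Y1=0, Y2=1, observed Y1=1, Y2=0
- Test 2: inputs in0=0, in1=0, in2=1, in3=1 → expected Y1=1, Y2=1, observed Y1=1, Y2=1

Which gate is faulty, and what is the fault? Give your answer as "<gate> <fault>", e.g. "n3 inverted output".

n4 stuck-at-1

Fault-free values for test 1 (in0=1, in1=1, in2=0, in3=1): n1=0, n2=1, n3=1, n4=0, n5=1, giving Y1=0, Y2=1. Observed Y1=1, Y2=0.
Test 1: faults giving observed Y1=1, Y2=0 are {n4 stuck-at-1, n4 inverted output}.
Test 2 (in0=0, in1=0, in2=1, in3=1): fault-free n1=1, n2=1, n3=0, n4=1, n5=1 → Y1=1, Y2=1; observed Y1=1, Y2=1. Eliminates n4 inverted output.
Only n4 stuck-at-1 is consistent with every test.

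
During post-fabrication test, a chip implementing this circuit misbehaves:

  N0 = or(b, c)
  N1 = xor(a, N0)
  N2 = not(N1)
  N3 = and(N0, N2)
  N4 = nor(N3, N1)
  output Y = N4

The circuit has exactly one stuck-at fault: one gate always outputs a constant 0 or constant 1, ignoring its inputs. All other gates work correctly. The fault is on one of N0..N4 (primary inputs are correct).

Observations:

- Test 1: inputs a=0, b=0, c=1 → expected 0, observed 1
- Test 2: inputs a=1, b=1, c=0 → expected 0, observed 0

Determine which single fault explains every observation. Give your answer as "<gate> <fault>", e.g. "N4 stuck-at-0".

N0 stuck-at-0

Fault-free values for test 1 (a=0, b=0, c=1): N0=1, N1=1, N2=0, N3=0, N4=0, giving Y=0. Observed 1.
Test 1: faults giving observed 1 are {N0 stuck-at-0, N4 stuck-at-1}.
Test 2 (a=1, b=1, c=0): fault-free N0=1, N1=0, N2=1, N3=1, N4=0 → 0; observed 0. Eliminates N4 stuck-at-1.
Only N0 stuck-at-0 is consistent with every test.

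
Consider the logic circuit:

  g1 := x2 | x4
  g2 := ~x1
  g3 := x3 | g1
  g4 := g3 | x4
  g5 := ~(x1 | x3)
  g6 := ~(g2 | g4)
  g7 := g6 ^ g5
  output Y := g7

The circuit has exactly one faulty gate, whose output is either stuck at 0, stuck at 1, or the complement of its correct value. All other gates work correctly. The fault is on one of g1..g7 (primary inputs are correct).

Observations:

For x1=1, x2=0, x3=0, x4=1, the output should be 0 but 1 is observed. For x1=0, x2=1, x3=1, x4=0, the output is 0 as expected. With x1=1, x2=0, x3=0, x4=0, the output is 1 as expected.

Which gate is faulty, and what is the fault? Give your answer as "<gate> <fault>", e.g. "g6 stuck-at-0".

Fault-free values for test 1 (x1=1, x2=0, x3=0, x4=1): g1=1, g2=0, g3=1, g4=1, g5=0, g6=0, g7=0, giving Y=0. Observed 1.
Test 1: faults giving observed 1 are {g4 stuck-at-0, g4 inverted output, g5 stuck-at-1, g5 inverted output, g6 stuck-at-1, g6 inverted output, g7 stuck-at-1, g7 inverted output}.
Test 2 (x1=0, x2=1, x3=1, x4=0): fault-free g1=1, g2=1, g3=1, g4=1, g5=0, g6=0, g7=0 → 0; observed 0. Eliminates g5 stuck-at-1, g5 inverted output, g6 stuck-at-1, g6 inverted output, g7 stuck-at-1, g7 inverted output.
Test 3 (x1=1, x2=0, x3=0, x4=0): fault-free g1=0, g2=0, g3=0, g4=0, g5=0, g6=1, g7=1 → 1; observed 1. Eliminates g4 inverted output.
Only g4 stuck-at-0 is consistent with every test.

g4 stuck-at-0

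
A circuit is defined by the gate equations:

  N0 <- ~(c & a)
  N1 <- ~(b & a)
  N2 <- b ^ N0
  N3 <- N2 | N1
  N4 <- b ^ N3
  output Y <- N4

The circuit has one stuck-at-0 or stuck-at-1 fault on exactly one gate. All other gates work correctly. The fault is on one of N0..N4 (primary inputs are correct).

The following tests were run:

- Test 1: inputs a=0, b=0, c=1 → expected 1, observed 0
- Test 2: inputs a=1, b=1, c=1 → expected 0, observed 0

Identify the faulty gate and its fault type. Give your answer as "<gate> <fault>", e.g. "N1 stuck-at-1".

Fault-free values for test 1 (a=0, b=0, c=1): N0=1, N1=1, N2=1, N3=1, N4=1, giving Y=1. Observed 0.
Test 1: faults giving observed 0 are {N3 stuck-at-0, N4 stuck-at-0}.
Test 2 (a=1, b=1, c=1): fault-free N0=0, N1=0, N2=1, N3=1, N4=0 → 0; observed 0. Eliminates N3 stuck-at-0.
Only N4 stuck-at-0 is consistent with every test.

N4 stuck-at-0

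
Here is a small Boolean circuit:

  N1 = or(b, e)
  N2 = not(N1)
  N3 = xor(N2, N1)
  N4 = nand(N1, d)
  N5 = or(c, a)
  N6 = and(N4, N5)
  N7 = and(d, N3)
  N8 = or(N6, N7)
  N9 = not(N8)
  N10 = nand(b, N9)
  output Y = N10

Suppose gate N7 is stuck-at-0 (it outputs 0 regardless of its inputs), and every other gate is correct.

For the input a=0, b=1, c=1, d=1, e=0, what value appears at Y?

Propagate with N7 forced: N1=1, N2=0, N3=1, N4=0, N5=1, N6=0, N7=0 [stuck-at-0], N8=0, N9=1, N10=0.
So Y = 0. (Without the fault it would be 1.)

0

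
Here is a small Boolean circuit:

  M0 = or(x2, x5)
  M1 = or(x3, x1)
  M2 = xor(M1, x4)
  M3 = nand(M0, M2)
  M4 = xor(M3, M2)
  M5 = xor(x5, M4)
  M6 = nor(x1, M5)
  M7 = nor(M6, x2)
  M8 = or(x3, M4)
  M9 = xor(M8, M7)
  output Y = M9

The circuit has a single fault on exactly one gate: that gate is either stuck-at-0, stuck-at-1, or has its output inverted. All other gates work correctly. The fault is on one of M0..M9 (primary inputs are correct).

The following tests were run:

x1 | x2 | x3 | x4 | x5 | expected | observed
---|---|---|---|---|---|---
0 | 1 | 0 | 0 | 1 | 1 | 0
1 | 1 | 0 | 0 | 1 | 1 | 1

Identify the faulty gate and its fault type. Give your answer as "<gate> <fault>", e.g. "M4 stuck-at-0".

Fault-free values for test 1 (x1=0, x2=1, x3=0, x4=0, x5=1): M0=1, M1=0, M2=0, M3=1, M4=1, M5=0, M6=1, M7=0, M8=1, M9=1, giving Y=1. Observed 0.
Test 1: faults giving observed 0 are {M3 stuck-at-0, M3 inverted output, M4 stuck-at-0, M4 inverted output, M7 stuck-at-1, M7 inverted output, M8 stuck-at-0, M8 inverted output, M9 stuck-at-0, M9 inverted output}.
Test 2 (x1=1, x2=1, x3=0, x4=0, x5=1): fault-free M0=1, M1=1, M2=1, M3=0, M4=1, M5=0, M6=0, M7=0, M8=1, M9=1 → 1; observed 1. Eliminates M3 inverted output, M4 stuck-at-0, M4 inverted output, M7 stuck-at-1, M7 inverted output, M8 stuck-at-0, M8 inverted output, M9 stuck-at-0, M9 inverted output.
Only M3 stuck-at-0 is consistent with every test.

M3 stuck-at-0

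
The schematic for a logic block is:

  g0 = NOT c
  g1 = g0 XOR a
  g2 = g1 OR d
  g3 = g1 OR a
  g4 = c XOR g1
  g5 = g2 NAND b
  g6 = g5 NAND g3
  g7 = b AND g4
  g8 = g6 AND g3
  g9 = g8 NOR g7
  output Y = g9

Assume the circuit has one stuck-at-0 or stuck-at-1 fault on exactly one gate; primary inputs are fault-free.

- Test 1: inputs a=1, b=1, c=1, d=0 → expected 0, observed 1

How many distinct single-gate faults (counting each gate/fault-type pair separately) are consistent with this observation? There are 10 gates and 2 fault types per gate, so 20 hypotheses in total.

6

Fault-free: g0=0, g1=1, g2=1, g3=1, g4=0, g5=0, g6=1, g7=0, g8=1, g9=0 → 0. Observed 1.
  g0: none of the 2 fault types match ✗
  g1: none of the 2 fault types match ✗
  g2: stuck-at-0 ✓; others ✗
  g3: stuck-at-0 ✓; others ✗
  g4: none of the 2 fault types match ✗
  g5: stuck-at-1 ✓; others ✗
  g6: stuck-at-0 ✓; others ✗
  g7: none of the 2 fault types match ✗
  g8: stuck-at-0 ✓; others ✗
  g9: stuck-at-1 ✓; others ✗
Consistent faults: {g2 stuck-at-0, g3 stuck-at-0, g5 stuck-at-1, g6 stuck-at-0, g8 stuck-at-0, g9 stuck-at-1} — 6 in all.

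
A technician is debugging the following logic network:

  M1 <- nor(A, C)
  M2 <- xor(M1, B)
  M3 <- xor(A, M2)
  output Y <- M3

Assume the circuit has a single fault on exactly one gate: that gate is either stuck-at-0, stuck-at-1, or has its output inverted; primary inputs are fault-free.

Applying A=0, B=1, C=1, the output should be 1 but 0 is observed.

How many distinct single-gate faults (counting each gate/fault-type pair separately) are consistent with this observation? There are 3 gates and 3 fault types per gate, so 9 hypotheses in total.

6

Fault-free: M1=0, M2=1, M3=1 → 1. Observed 0.
  M1 stuck-at-0: output 1 ✗
  M1 stuck-at-1: output 0 ✓
  M1 inverted output: output 0 ✓
  M2 stuck-at-0: output 0 ✓
  M2 stuck-at-1: output 1 ✗
  M2 inverted output: output 0 ✓
  M3 stuck-at-0: output 0 ✓
  M3 stuck-at-1: output 1 ✗
  M3 inverted output: output 0 ✓
Consistent faults: {M1 stuck-at-1, M1 inverted output, M2 stuck-at-0, M2 inverted output, M3 stuck-at-0, M3 inverted output} — 6 in all.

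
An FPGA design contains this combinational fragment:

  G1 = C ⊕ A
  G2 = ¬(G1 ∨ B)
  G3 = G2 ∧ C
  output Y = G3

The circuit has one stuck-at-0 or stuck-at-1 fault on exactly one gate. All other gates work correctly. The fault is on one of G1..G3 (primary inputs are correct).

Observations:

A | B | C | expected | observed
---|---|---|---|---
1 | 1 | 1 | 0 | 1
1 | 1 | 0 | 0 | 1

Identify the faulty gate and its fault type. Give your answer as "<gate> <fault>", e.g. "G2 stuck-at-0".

Fault-free values for test 1 (A=1, B=1, C=1): G1=0, G2=0, G3=0, giving Y=0. Observed 1.
Test 1: faults giving observed 1 are {G2 stuck-at-1, G3 stuck-at-1}.
Test 2 (A=1, B=1, C=0): fault-free G1=1, G2=0, G3=0 → 0; observed 1. Eliminates G2 stuck-at-1.
Only G3 stuck-at-1 is consistent with every test.

G3 stuck-at-1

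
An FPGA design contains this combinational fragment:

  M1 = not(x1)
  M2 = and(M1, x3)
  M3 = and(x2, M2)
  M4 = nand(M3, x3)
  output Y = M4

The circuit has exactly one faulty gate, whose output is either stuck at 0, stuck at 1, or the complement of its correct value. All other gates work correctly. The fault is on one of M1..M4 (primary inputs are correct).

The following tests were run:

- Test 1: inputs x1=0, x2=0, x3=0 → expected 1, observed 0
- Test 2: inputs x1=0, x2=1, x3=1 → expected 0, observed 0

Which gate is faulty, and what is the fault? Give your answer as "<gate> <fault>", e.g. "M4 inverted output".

M4 stuck-at-0

Fault-free values for test 1 (x1=0, x2=0, x3=0): M1=1, M2=0, M3=0, M4=1, giving Y=1. Observed 0.
Test 1: faults giving observed 0 are {M4 stuck-at-0, M4 inverted output}.
Test 2 (x1=0, x2=1, x3=1): fault-free M1=1, M2=1, M3=1, M4=0 → 0; observed 0. Eliminates M4 inverted output.
Only M4 stuck-at-0 is consistent with every test.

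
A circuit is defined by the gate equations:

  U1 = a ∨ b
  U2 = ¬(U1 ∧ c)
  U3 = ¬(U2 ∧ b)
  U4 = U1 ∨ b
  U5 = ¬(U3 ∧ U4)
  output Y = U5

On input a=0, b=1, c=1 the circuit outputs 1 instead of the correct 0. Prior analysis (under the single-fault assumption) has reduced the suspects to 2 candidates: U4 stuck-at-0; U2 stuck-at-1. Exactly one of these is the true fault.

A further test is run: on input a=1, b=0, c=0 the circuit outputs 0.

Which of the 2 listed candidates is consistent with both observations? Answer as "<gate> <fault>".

U2 stuck-at-1

Evaluate each candidate on input a=1, b=0, c=0:
  U4 stuck-at-0: U1=1, U2=1, U3=1, U4=0 [stuck-at-0], U5=1 → 1 — eliminated
  U2 stuck-at-1: U1=1, U2=1 [stuck-at-1], U3=1, U4=1, U5=0 → 0 — matches
Only U2 stuck-at-1 reproduces the observed 0.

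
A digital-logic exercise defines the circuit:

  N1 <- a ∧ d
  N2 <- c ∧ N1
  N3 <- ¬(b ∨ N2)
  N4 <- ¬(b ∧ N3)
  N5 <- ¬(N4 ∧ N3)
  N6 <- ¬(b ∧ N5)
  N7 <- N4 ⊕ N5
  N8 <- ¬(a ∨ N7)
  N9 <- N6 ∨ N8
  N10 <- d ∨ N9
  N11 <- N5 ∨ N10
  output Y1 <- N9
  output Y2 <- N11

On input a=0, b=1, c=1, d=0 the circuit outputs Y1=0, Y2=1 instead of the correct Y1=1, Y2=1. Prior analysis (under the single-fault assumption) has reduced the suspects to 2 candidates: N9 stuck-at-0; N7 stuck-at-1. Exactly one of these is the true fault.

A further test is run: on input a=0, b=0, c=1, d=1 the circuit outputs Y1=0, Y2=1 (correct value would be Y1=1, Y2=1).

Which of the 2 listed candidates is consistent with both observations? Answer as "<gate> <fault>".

N9 stuck-at-0

Evaluate each candidate on input a=0, b=0, c=1, d=1:
  N9 stuck-at-0: N1=0, N2=0, N3=1, N4=1, N5=0, N6=1, N7=1, N8=0, N9=0 [stuck-at-0], N10=1, N11=1 → Y1=0, Y2=1 — matches
  N7 stuck-at-1: N1=0, N2=0, N3=1, N4=1, N5=0, N6=1, N7=1 [stuck-at-1], N8=0, N9=1, N10=1, N11=1 → Y1=1, Y2=1 — eliminated
Only N9 stuck-at-0 reproduces the observed Y1=0, Y2=1.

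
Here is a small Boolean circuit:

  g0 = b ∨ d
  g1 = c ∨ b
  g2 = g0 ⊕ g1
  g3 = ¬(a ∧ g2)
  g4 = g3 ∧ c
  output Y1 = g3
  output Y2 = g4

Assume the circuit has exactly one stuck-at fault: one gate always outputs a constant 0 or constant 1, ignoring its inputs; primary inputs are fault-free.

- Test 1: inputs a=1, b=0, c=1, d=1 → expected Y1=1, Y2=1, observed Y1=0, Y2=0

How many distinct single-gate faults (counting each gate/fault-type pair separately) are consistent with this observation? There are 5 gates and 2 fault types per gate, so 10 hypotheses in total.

4

Fault-free: g0=1, g1=1, g2=0, g3=1, g4=1 → Y1=1, Y2=1. Observed Y1=0, Y2=0.
  g0 stuck-at-0: output Y1=0, Y2=0 ✓
  g0 stuck-at-1: output Y1=1, Y2=1 ✗
  g1 stuck-at-0: output Y1=0, Y2=0 ✓
  g1 stuck-at-1: output Y1=1, Y2=1 ✗
  g2 stuck-at-0: output Y1=1, Y2=1 ✗
  g2 stuck-at-1: output Y1=0, Y2=0 ✓
  g3 stuck-at-0: output Y1=0, Y2=0 ✓
  g3 stuck-at-1: output Y1=1, Y2=1 ✗
  g4 stuck-at-0: output Y1=1, Y2=0 ✗
  g4 stuck-at-1: output Y1=1, Y2=1 ✗
Consistent faults: {g0 stuck-at-0, g1 stuck-at-0, g2 stuck-at-1, g3 stuck-at-0} — 4 in all.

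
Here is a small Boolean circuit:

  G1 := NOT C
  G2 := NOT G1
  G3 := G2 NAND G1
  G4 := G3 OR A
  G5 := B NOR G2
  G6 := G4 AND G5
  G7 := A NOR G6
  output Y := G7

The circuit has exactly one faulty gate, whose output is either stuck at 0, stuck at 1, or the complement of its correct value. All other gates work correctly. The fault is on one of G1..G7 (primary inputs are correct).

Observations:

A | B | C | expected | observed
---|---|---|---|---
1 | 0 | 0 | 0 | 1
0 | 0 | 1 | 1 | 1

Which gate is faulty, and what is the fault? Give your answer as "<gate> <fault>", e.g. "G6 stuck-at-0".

Fault-free values for test 1 (A=1, B=0, C=0): G1=1, G2=0, G3=1, G4=1, G5=1, G6=1, G7=0, giving Y=0. Observed 1.
Test 1: faults giving observed 1 are {G7 stuck-at-1, G7 inverted output}.
Test 2 (A=0, B=0, C=1): fault-free G1=0, G2=1, G3=1, G4=1, G5=0, G6=0, G7=1 → 1; observed 1. Eliminates G7 inverted output.
Only G7 stuck-at-1 is consistent with every test.

G7 stuck-at-1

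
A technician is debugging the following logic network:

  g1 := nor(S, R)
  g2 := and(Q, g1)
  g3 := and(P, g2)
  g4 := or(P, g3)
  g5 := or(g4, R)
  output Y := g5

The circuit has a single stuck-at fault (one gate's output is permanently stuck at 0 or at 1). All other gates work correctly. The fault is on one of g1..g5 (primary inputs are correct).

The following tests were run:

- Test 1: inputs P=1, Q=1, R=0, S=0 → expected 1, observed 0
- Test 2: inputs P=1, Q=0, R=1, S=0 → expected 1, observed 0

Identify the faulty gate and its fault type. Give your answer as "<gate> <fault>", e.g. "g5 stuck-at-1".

g5 stuck-at-0

Fault-free values for test 1 (P=1, Q=1, R=0, S=0): g1=1, g2=1, g3=1, g4=1, g5=1, giving Y=1. Observed 0.
Test 1: faults giving observed 0 are {g4 stuck-at-0, g5 stuck-at-0}.
Test 2 (P=1, Q=0, R=1, S=0): fault-free g1=0, g2=0, g3=0, g4=1, g5=1 → 1; observed 0. Eliminates g4 stuck-at-0.
Only g5 stuck-at-0 is consistent with every test.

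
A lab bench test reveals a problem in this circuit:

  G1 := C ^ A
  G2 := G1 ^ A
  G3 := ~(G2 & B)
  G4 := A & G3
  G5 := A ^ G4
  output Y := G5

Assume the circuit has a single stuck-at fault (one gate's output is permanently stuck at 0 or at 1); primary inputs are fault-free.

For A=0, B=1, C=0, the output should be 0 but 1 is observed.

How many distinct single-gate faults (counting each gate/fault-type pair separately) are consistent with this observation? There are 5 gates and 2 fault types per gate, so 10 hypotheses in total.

Fault-free: G1=0, G2=0, G3=1, G4=0, G5=0 → 0. Observed 1.
  G1 stuck-at-0: output 0 ✗
  G1 stuck-at-1: output 0 ✗
  G2 stuck-at-0: output 0 ✗
  G2 stuck-at-1: output 0 ✗
  G3 stuck-at-0: output 0 ✗
  G3 stuck-at-1: output 0 ✗
  G4 stuck-at-0: output 0 ✗
  G4 stuck-at-1: output 1 ✓
  G5 stuck-at-0: output 0 ✗
  G5 stuck-at-1: output 1 ✓
Consistent faults: {G4 stuck-at-1, G5 stuck-at-1} — 2 in all.

2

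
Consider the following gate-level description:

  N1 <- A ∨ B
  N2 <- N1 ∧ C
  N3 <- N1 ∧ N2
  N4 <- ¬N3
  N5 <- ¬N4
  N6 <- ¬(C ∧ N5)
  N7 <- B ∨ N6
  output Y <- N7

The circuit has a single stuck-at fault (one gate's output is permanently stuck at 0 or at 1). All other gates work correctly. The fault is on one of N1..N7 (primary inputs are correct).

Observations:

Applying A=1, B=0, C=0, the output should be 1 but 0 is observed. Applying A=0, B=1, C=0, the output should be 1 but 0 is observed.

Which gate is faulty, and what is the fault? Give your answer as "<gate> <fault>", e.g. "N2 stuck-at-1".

N7 stuck-at-0

Fault-free values for test 1 (A=1, B=0, C=0): N1=1, N2=0, N3=0, N4=1, N5=0, N6=1, N7=1, giving Y=1. Observed 0.
Test 1: faults giving observed 0 are {N6 stuck-at-0, N7 stuck-at-0}.
Test 2 (A=0, B=1, C=0): fault-free N1=1, N2=0, N3=0, N4=1, N5=0, N6=1, N7=1 → 1; observed 0. Eliminates N6 stuck-at-0.
Only N7 stuck-at-0 is consistent with every test.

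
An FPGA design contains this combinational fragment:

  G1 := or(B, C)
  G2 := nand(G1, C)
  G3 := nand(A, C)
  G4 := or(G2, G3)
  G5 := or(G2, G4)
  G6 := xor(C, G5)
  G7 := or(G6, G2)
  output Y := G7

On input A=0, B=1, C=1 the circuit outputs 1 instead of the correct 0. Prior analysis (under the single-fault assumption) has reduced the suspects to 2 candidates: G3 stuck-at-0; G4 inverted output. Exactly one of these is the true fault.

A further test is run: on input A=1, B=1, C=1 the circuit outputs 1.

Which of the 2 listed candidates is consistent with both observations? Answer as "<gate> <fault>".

G3 stuck-at-0

Evaluate each candidate on input A=1, B=1, C=1:
  G3 stuck-at-0: G1=1, G2=0, G3=0 [stuck-at-0], G4=0, G5=0, G6=1, G7=1 → 1 — matches
  G4 inverted output: G1=1, G2=0, G3=0, G4=1 [inverted output], G5=1, G6=0, G7=0 → 0 — eliminated
Only G3 stuck-at-0 reproduces the observed 1.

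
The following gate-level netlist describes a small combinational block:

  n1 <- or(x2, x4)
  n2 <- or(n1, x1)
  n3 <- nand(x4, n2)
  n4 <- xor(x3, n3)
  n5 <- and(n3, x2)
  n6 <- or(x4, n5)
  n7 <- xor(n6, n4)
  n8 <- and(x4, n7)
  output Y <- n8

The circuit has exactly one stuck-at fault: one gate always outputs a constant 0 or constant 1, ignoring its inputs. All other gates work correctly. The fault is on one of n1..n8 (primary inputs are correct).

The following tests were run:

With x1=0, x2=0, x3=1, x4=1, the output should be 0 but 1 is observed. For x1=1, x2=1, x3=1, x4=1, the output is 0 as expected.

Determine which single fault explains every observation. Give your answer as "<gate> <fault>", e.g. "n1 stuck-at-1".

Fault-free values for test 1 (x1=0, x2=0, x3=1, x4=1): n1=1, n2=1, n3=0, n4=1, n5=0, n6=1, n7=0, n8=0, giving Y=0. Observed 1.
Test 1: faults giving observed 1 are {n1 stuck-at-0, n2 stuck-at-0, n3 stuck-at-1, n4 stuck-at-0, n6 stuck-at-0, n7 stuck-at-1, n8 stuck-at-1}.
Test 2 (x1=1, x2=1, x3=1, x4=1): fault-free n1=1, n2=1, n3=0, n4=1, n5=0, n6=1, n7=0, n8=0 → 0; observed 0. Eliminates n2 stuck-at-0, n3 stuck-at-1, n4 stuck-at-0, n6 stuck-at-0, n7 stuck-at-1, n8 stuck-at-1.
Only n1 stuck-at-0 is consistent with every test.

n1 stuck-at-0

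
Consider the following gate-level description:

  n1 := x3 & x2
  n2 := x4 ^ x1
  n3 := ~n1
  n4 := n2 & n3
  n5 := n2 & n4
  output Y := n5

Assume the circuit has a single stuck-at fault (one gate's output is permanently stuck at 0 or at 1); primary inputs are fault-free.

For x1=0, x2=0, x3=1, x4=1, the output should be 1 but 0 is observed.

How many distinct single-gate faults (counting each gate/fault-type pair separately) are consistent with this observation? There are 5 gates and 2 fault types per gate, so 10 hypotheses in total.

Fault-free: n1=0, n2=1, n3=1, n4=1, n5=1 → 1. Observed 0.
  n1 stuck-at-0: output 1 ✗
  n1 stuck-at-1: output 0 ✓
  n2 stuck-at-0: output 0 ✓
  n2 stuck-at-1: output 1 ✗
  n3 stuck-at-0: output 0 ✓
  n3 stuck-at-1: output 1 ✗
  n4 stuck-at-0: output 0 ✓
  n4 stuck-at-1: output 1 ✗
  n5 stuck-at-0: output 0 ✓
  n5 stuck-at-1: output 1 ✗
Consistent faults: {n1 stuck-at-1, n2 stuck-at-0, n3 stuck-at-0, n4 stuck-at-0, n5 stuck-at-0} — 5 in all.

5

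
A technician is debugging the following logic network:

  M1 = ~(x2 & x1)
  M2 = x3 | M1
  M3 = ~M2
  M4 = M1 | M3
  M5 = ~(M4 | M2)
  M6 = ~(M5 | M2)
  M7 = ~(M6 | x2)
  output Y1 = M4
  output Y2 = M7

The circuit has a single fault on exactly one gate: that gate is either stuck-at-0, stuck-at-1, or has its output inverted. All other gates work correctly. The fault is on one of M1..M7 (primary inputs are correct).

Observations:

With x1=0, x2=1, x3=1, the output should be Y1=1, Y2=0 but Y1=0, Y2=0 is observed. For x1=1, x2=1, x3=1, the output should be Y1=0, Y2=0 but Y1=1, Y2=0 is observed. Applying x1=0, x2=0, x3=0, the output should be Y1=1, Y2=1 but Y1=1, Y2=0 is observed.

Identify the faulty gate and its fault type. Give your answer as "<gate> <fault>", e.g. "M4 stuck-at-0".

Fault-free values for test 1 (x1=0, x2=1, x3=1): M1=1, M2=1, M3=0, M4=1, M5=0, M6=0, M7=0, giving Y1=1, Y2=0. Observed Y1=0, Y2=0.
Test 1: faults giving observed Y1=0, Y2=0 are {M1 stuck-at-0, M1 inverted output, M4 stuck-at-0, M4 inverted output}.
Test 2 (x1=1, x2=1, x3=1): fault-free M1=0, M2=1, M3=0, M4=0, M5=0, M6=0, M7=0 → Y1=0, Y2=0; observed Y1=1, Y2=0. Eliminates M1 stuck-at-0, M4 stuck-at-0.
Test 3 (x1=0, x2=0, x3=0): fault-free M1=1, M2=1, M3=0, M4=1, M5=0, M6=0, M7=1 → Y1=1, Y2=1; observed Y1=1, Y2=0. Eliminates M4 inverted output.
Only M1 inverted output is consistent with every test.

M1 inverted output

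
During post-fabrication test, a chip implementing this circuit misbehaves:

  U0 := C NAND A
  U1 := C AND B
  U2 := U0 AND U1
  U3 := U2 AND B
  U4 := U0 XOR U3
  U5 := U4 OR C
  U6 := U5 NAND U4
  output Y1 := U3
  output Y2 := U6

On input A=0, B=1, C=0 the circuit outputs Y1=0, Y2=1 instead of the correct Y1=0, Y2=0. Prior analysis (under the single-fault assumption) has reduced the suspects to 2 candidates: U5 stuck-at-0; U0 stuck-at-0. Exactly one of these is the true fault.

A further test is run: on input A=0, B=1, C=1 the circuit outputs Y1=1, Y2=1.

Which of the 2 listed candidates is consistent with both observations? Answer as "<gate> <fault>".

Evaluate each candidate on input A=0, B=1, C=1:
  U5 stuck-at-0: U0=1, U1=1, U2=1, U3=1, U4=0, U5=0 [stuck-at-0], U6=1 → Y1=1, Y2=1 — matches
  U0 stuck-at-0: U0=0 [stuck-at-0], U1=1, U2=0, U3=0, U4=0, U5=1, U6=1 → Y1=0, Y2=1 — eliminated
Only U5 stuck-at-0 reproduces the observed Y1=1, Y2=1.

U5 stuck-at-0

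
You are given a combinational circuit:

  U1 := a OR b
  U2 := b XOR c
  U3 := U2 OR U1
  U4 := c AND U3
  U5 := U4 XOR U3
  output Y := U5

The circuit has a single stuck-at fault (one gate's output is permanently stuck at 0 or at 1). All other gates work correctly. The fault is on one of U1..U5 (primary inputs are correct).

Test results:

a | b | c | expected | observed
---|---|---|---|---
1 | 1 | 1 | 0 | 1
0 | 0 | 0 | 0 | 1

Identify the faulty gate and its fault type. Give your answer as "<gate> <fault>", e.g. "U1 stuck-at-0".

U5 stuck-at-1

Fault-free values for test 1 (a=1, b=1, c=1): U1=1, U2=0, U3=1, U4=1, U5=0, giving Y=0. Observed 1.
Test 1: faults giving observed 1 are {U4 stuck-at-0, U5 stuck-at-1}.
Test 2 (a=0, b=0, c=0): fault-free U1=0, U2=0, U3=0, U4=0, U5=0 → 0; observed 1. Eliminates U4 stuck-at-0.
Only U5 stuck-at-1 is consistent with every test.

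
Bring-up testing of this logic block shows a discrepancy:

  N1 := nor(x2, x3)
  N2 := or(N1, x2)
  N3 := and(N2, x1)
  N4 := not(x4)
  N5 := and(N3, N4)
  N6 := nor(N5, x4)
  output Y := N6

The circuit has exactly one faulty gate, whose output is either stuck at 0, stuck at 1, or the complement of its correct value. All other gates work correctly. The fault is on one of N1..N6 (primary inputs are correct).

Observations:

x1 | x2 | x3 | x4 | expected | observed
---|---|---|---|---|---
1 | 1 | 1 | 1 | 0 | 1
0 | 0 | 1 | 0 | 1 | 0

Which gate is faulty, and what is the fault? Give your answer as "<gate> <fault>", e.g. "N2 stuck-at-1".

Fault-free values for test 1 (x1=1, x2=1, x3=1, x4=1): N1=0, N2=1, N3=1, N4=0, N5=0, N6=0, giving Y=0. Observed 1.
Test 1: faults giving observed 1 are {N6 stuck-at-1, N6 inverted output}.
Test 2 (x1=0, x2=0, x3=1, x4=0): fault-free N1=0, N2=0, N3=0, N4=1, N5=0, N6=1 → 1; observed 0. Eliminates N6 stuck-at-1.
Only N6 inverted output is consistent with every test.

N6 inverted output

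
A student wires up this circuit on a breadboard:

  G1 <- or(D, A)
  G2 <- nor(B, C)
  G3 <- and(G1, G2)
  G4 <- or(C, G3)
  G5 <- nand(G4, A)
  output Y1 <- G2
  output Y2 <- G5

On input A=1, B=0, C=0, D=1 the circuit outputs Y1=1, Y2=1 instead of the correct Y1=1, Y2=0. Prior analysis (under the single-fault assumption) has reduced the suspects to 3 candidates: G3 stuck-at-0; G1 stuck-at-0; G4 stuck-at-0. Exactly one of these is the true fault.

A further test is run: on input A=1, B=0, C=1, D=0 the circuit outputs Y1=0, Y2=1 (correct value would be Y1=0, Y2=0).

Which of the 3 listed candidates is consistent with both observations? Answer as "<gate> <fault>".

G4 stuck-at-0

Evaluate each candidate on input A=1, B=0, C=1, D=0:
  G3 stuck-at-0: G1=1, G2=0, G3=0 [stuck-at-0], G4=1, G5=0 → Y1=0, Y2=0 — eliminated
  G1 stuck-at-0: G1=0 [stuck-at-0], G2=0, G3=0, G4=1, G5=0 → Y1=0, Y2=0 — eliminated
  G4 stuck-at-0: G1=1, G2=0, G3=0, G4=0 [stuck-at-0], G5=1 → Y1=0, Y2=1 — matches
Only G4 stuck-at-0 reproduces the observed Y1=0, Y2=1.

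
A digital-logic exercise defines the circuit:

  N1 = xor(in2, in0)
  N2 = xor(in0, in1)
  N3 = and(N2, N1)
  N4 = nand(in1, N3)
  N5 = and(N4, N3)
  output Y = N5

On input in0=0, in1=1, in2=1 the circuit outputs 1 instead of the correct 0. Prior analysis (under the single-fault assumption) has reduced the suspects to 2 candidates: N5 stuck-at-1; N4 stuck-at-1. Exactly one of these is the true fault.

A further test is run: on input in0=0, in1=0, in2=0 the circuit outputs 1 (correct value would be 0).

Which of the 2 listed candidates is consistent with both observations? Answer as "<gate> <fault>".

Evaluate each candidate on input in0=0, in1=0, in2=0:
  N5 stuck-at-1: N1=0, N2=0, N3=0, N4=1, N5=1 [stuck-at-1] → 1 — matches
  N4 stuck-at-1: N1=0, N2=0, N3=0, N4=1 [stuck-at-1], N5=0 → 0 — eliminated
Only N5 stuck-at-1 reproduces the observed 1.

N5 stuck-at-1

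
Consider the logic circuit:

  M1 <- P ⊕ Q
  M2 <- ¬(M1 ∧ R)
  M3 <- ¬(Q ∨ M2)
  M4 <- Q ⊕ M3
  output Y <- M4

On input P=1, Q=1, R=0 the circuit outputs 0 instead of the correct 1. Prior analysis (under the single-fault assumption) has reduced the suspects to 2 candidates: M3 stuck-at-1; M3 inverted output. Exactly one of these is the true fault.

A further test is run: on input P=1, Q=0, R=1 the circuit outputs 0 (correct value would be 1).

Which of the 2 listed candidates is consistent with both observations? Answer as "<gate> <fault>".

Evaluate each candidate on input P=1, Q=0, R=1:
  M3 stuck-at-1: M1=1, M2=0, M3=1 [stuck-at-1], M4=1 → 1 — eliminated
  M3 inverted output: M1=1, M2=0, M3=0 [inverted output], M4=0 → 0 — matches
Only M3 inverted output reproduces the observed 0.

M3 inverted output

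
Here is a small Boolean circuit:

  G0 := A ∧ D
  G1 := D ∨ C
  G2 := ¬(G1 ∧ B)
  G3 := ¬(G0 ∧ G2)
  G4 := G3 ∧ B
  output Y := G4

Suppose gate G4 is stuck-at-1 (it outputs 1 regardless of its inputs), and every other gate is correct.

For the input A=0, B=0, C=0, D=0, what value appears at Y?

Propagate with G4 forced: G0=0, G1=0, G2=1, G3=1, G4=1 [stuck-at-1].
So Y = 1. (Without the fault it would be 0.)

1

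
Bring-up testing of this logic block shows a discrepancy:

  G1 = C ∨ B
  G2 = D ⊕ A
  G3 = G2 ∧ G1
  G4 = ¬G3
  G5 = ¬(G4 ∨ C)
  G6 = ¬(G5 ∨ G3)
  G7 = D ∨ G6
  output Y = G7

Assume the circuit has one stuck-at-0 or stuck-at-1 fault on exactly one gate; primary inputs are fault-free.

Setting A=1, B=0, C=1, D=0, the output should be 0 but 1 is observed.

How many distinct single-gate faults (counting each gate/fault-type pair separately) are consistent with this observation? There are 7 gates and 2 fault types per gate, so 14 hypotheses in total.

Fault-free: G1=1, G2=1, G3=1, G4=0, G5=0, G6=0, G7=0 → 0. Observed 1.
  G1 stuck-at-0: output 1 ✓
  G1 stuck-at-1: output 0 ✗
  G2 stuck-at-0: output 1 ✓
  G2 stuck-at-1: output 0 ✗
  G3 stuck-at-0: output 1 ✓
  G3 stuck-at-1: output 0 ✗
  G4 stuck-at-0: output 0 ✗
  G4 stuck-at-1: output 0 ✗
  G5 stuck-at-0: output 0 ✗
  G5 stuck-at-1: output 0 ✗
  G6 stuck-at-0: output 0 ✗
  G6 stuck-at-1: output 1 ✓
  G7 stuck-at-0: output 0 ✗
  G7 stuck-at-1: output 1 ✓
Consistent faults: {G1 stuck-at-0, G2 stuck-at-0, G3 stuck-at-0, G6 stuck-at-1, G7 stuck-at-1} — 5 in all.

5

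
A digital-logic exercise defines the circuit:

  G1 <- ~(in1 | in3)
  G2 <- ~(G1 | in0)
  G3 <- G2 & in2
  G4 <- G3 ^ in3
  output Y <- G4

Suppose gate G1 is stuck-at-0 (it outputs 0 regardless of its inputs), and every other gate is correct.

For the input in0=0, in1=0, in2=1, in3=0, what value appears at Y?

Propagate with G1 forced: G1=0 [stuck-at-0], G2=1, G3=1, G4=1.
So Y = 1. (Without the fault it would be 0.)

1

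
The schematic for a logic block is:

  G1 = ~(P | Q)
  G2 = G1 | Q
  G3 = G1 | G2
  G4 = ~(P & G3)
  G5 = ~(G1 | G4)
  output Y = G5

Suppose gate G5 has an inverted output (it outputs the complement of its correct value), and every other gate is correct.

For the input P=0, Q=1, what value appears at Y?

Propagate with G5 forced: G1=0, G2=1, G3=1, G4=1, G5=1 [inverted output].
So Y = 1. (Without the fault it would be 0.)

1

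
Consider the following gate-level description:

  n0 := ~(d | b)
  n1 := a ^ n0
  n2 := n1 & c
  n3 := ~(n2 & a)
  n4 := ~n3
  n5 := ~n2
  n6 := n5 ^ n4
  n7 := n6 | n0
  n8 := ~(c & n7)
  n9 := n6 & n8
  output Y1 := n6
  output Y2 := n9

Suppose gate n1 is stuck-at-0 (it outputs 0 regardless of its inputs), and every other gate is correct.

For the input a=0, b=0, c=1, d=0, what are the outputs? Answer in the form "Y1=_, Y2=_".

Propagate with n1 forced: n0=1, n1=0 [stuck-at-0], n2=0, n3=1, n4=0, n5=1, n6=1, n7=1, n8=0, n9=0.
So the outputs are Y1=1, Y2=0. (Without the fault they would be Y1=0, Y2=0.)

Y1=1, Y2=0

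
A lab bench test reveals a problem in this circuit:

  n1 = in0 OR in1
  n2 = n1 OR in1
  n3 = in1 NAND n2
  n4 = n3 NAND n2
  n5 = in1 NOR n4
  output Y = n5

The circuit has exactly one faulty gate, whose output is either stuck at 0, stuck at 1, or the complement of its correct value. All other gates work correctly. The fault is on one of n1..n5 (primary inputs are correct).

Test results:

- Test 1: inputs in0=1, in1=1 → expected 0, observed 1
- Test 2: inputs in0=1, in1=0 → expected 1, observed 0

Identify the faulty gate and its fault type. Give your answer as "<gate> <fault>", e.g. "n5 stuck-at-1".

Fault-free values for test 1 (in0=1, in1=1): n1=1, n2=1, n3=0, n4=1, n5=0, giving Y=0. Observed 1.
Test 1: faults giving observed 1 are {n5 stuck-at-1, n5 inverted output}.
Test 2 (in0=1, in1=0): fault-free n1=1, n2=1, n3=1, n4=0, n5=1 → 1; observed 0. Eliminates n5 stuck-at-1.
Only n5 inverted output is consistent with every test.

n5 inverted output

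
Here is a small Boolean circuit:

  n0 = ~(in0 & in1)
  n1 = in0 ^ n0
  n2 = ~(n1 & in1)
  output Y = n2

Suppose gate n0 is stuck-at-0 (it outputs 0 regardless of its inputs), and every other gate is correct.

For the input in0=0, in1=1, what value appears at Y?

1

Propagate with n0 forced: n0=0 [stuck-at-0], n1=0, n2=1.
So Y = 1. (Without the fault it would be 0.)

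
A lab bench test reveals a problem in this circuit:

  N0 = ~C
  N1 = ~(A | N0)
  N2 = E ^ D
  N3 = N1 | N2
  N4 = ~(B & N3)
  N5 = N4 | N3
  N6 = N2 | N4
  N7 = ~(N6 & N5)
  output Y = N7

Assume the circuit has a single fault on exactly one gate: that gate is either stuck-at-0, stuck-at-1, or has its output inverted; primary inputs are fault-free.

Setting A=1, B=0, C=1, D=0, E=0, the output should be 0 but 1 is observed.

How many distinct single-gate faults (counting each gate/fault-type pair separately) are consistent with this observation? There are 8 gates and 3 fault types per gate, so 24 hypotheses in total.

8

Fault-free: N0=0, N1=0, N2=0, N3=0, N4=1, N5=1, N6=1, N7=0 → 0. Observed 1.
  N0: none of the 3 fault types match ✗
  N1: none of the 3 fault types match ✗
  N2: none of the 3 fault types match ✗
  N3: none of the 3 fault types match ✗
  N4: stuck-at-0, inverted output ✓; others ✗
  N5: stuck-at-0, inverted output ✓; others ✗
  N6: stuck-at-0, inverted output ✓; others ✗
  N7: stuck-at-1, inverted output ✓; others ✗
Consistent faults: {N4 stuck-at-0, N4 inverted output, N5 stuck-at-0, N5 inverted output, N6 stuck-at-0, N6 inverted output, N7 stuck-at-1, N7 inverted output} — 8 in all.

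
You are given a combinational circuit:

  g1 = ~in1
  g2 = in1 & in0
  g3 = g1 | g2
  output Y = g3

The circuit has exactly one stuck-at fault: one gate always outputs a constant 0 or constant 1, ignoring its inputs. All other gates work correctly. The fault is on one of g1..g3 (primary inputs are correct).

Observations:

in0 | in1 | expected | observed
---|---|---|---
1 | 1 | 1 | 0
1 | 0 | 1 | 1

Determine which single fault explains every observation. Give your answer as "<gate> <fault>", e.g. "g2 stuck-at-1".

Fault-free values for test 1 (in0=1, in1=1): g1=0, g2=1, g3=1, giving Y=1. Observed 0.
Test 1: faults giving observed 0 are {g2 stuck-at-0, g3 stuck-at-0}.
Test 2 (in0=1, in1=0): fault-free g1=1, g2=0, g3=1 → 1; observed 1. Eliminates g3 stuck-at-0.
Only g2 stuck-at-0 is consistent with every test.

g2 stuck-at-0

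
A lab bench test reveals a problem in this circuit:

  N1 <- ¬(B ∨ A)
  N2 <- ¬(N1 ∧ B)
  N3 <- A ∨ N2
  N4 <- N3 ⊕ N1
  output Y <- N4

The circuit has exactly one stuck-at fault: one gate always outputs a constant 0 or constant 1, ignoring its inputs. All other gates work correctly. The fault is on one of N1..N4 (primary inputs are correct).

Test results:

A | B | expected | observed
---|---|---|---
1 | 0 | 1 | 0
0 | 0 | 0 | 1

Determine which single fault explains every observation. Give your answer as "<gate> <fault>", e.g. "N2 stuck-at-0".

Fault-free values for test 1 (A=1, B=0): N1=0, N2=1, N3=1, N4=1, giving Y=1. Observed 0.
Test 1: faults giving observed 0 are {N1 stuck-at-1, N3 stuck-at-0, N4 stuck-at-0}.
Test 2 (A=0, B=0): fault-free N1=1, N2=1, N3=1, N4=0 → 0; observed 1. Eliminates N1 stuck-at-1, N4 stuck-at-0.
Only N3 stuck-at-0 is consistent with every test.

N3 stuck-at-0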